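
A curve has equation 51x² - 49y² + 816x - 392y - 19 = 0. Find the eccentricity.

e = 10/7

Group the x- and y-terms: 51(x² + 16x) -49(y² + 8y) = 19
Complete the square: 51(x + 8)² -49(y + 4)² = 19 + 3264 - 784 = 2499
Divide through by 2499 to get (x + 8)²/49 - (y + 4)²/51 = 1.
Hyperbola, center (-8, -4), transverse axis horizontal; a² = 49, b² = 51.
c² = a² + b² = 100, so c = 10.
e = c/a = 10/7.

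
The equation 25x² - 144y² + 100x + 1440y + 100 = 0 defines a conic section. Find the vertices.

(-2, 0) and (-2, 10)

25(x² + 4x) -144(y² - 10y) = -100
Complete the square in x and y: 25(x + 2)² -144(y - 5)² = -100 + 100 - 3600 = -3600
Divide through by -3600 to get (y - 5)²/25 - (x + 2)²/144 = 1.
Hyperbola, center (-2, 5), transverse axis vertical; a² = 25, b² = 144.
a = 5. Vertices at (h, k ± a).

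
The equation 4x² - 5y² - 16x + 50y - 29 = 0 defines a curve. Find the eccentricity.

e = 3/2

Group the x- and y-terms: 4(x² - 4x) -5(y² - 10y) = 29
Complete the square: 4(x - 2)² -5(y - 5)² = 29 + 16 - 125 = -80
Divide by -80: (y - 5)²/16 - (x - 2)²/20 = 1
Hyperbola, center (2, 5), transverse axis vertical; a² = 16, b² = 20.
c² = a² + b² = 36, so c = 6.
e = c/a = 6/4 = 3/2.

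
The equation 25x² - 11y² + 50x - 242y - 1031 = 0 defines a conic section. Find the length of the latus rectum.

Group: 25(x² + 2x) -11(y² + 22y) = 1031
25(x + 1)² -11(y + 11)² = 1031 + 25 - 1331 = -275
Divide by -275: (y + 11)²/25 - (x + 1)²/11 = 1
Hyperbola, center (-1, -11), transverse axis vertical; a² = 25, b² = 11.
Latus rectum length = 2b²/a = 2·11/5 = 22/5.

22/5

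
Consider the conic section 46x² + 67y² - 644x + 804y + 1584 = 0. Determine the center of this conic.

Group the x- and y-terms: 46(x² - 14x) + 67(y² + 12y) = -1584
Completing the square gives 46(x - 7)² + 67(y + 6)² = -1584 + 2254 + 2412 = 3082.
Divide by 3082: (x - 7)²/67 + (y + 6)²/46 = 1
Ellipse with center (7, -6).

(7, -6)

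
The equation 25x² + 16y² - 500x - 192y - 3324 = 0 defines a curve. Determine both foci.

Collect terms: 25(x² - 20x) + 16(y² - 12y) = 3324
Completing the square gives 25(x - 10)² + 16(y - 6)² = 3324 + 2500 + 576 = 6400.
Divide by 6400: (x - 10)²/256 + (y - 6)²/400 = 1
Ellipse, center (10, 6), major axis vertical; a² = 400, b² = 256.
c² = a² - b² = 400 - 256 = 144, so c = 12.
Foci lie on the vertical axis through the center: (h, k ± c).

(10, -6) and (10, 18)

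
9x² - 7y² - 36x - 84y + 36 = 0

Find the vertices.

(2, -12) and (2, 0)

Collect terms: 9(x² - 4x) -7(y² + 12y) = -36
Complete the square: 9(x - 2)² -7(y + 6)² = -36 + 36 - 252 = -252
Dividing both sides by -252: (y + 6)²/36 - (x - 2)²/28 = 1
Hyperbola, center (2, -6), transverse axis vertical; a² = 36, b² = 28.
a = 6. Vertices at (h, k ± a).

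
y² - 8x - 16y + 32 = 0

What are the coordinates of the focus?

Only y is squared. Complete the square in y: (y - 8)² = 8(x + 4).
Vertex (-4, 8); 4p = 8 so p = 2. Opens right.
Focus is p units from the vertex along the axis: (h + p, k).

(-2, 8)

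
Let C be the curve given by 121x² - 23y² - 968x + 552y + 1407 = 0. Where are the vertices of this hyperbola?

Group the x- and y-terms: 121(x² - 8x) -23(y² - 24y) = -1407
Complete the square in x and y: 121(x - 4)² -23(y - 12)² = -1407 + 1936 - 3312 = -2783
Divide by -2783: (y - 12)²/121 - (x - 4)²/23 = 1
Hyperbola, center (4, 12), transverse axis vertical; a² = 121, b² = 23.
a = 11. Vertices at (h, k ± a).

(4, 1) and (4, 23)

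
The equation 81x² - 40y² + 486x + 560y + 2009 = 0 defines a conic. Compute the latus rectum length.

80/9

81(x² + 6x) -40(y² - 14y) = -2009
81(x + 3)² -40(y - 7)² = -2009 + 729 - 1960 = -3240
Dividing both sides by -3240: (y - 7)²/81 - (x + 3)²/40 = 1
Hyperbola, center (-3, 7), transverse axis vertical; a² = 81, b² = 40.
Latus rectum length = 2b²/a = 2·40/9 = 80/9.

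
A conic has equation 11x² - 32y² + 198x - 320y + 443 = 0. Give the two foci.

Rearranging, 11(x² + 18x) -32(y² + 10y) = -443.
Completing the square gives 11(x + 9)² -32(y + 5)² = -443 + 891 - 800 = -352.
Dividing both sides by -352: (y + 5)²/11 - (x + 9)²/32 = 1
Hyperbola, center (-9, -5), transverse axis vertical; a² = 11, b² = 32.
c² = a² + b² = 11 + 32 = 43, so c = √43.
Foci lie on the vertical axis through the center: (h, k ± c).

(-9, -5 - √43) and (-9, -5 + √43)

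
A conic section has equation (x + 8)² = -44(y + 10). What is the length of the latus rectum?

Vertex (-8, -10); 4p = -44 so p = -11. Opens down.
Latus rectum length = |4p| = 44.

44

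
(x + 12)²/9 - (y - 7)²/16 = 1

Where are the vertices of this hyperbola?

Center (-12, 7). The positive term is the x-term, so the transverse axis is horizontal; a² = 9, b² = 16.
a = 3. Vertices at (h ± a, k).

(-15, 7) and (-9, 7)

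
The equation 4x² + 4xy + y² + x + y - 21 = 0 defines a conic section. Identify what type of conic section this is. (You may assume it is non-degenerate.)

A = 4, B = 4, C = 1.
Discriminant B² − 4AC = 4² − 4·4·1 = 0.
B² − 4AC = 0 ⇒ parabola.

parabola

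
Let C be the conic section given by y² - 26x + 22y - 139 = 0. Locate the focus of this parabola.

(-7/2, -11)

Only y is squared. Complete the square in y: (y + 11)² = 26(x + 10).
Vertex (-10, -11); 4p = 26 so p = 13/2. Opens right.
Focus is p units from the vertex along the axis: (h + p, k).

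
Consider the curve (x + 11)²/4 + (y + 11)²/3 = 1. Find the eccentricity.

e = 1/2

Center (-11, -11). The larger denominator 4 sits under the x-term, so the major axis is horizontal; a² = 4, b² = 3.
c² = a² - b² = 1, so c = 1.
e = c/a = 1/2.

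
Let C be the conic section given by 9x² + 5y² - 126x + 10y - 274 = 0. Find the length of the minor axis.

Collect terms: 9(x² - 14x) + 5(y² + 2y) = 274
Complete the square: 9(x - 7)² + 5(y + 1)² = 274 + 441 + 5 = 720
Divide through by 720 to get (x - 7)²/80 + (y + 1)²/144 = 1.
Ellipse, center (7, -1), major axis vertical; a² = 144, b² = 80.
b² = 80 so b = 4√5; the minor axis has length 2b = 8√5.

8√5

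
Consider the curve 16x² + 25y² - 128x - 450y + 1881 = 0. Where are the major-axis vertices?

(-1, 9) and (9, 9)

Group the x- and y-terms: 16(x² - 8x) + 25(y² - 18y) = -1881
16(x - 4)² + 25(y - 9)² = -1881 + 256 + 2025 = 400
Divide by 400: (x - 4)²/25 + (y - 9)²/16 = 1
Ellipse, center (4, 9), major axis horizontal; a² = 25, b² = 16.
a = 5. Vertices at (h ± a, k).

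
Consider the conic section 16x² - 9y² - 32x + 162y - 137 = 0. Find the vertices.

(1, 1) and (1, 17)

Group the x- and y-terms: 16(x² - 2x) -9(y² - 18y) = 137
Complete the square: 16(x - 1)² -9(y - 9)² = 137 + 16 - 729 = -576
Divide by -576: (y - 9)²/64 - (x - 1)²/36 = 1
Hyperbola, center (1, 9), transverse axis vertical; a² = 64, b² = 36.
a = 8. Vertices at (h, k ± a).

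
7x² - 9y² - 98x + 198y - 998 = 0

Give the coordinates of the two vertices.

Group the x- and y-terms: 7(x² - 14x) -9(y² - 22y) = 998
Complete the square: 7(x - 7)² -9(y - 11)² = 998 + 343 - 1089 = 252
Divide by 252: (x - 7)²/36 - (y - 11)²/28 = 1
Hyperbola, center (7, 11), transverse axis horizontal; a² = 36, b² = 28.
a = 6. Vertices at (h ± a, k).

(1, 11) and (13, 11)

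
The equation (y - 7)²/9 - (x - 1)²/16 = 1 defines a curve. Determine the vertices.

Center (1, 7). The positive term is the y-term, so the transverse axis is vertical; a² = 9, b² = 16.
a = 3. Vertices at (h, k ± a).

(1, 4) and (1, 10)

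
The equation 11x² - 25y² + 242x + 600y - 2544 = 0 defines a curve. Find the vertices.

(-16, 12) and (-6, 12)

11(x² + 22x) -25(y² - 24y) = 2544
Complete the square in x and y: 11(x + 11)² -25(y - 12)² = 2544 + 1331 - 3600 = 275
Divide by 275: (x + 11)²/25 - (y - 12)²/11 = 1
Hyperbola, center (-11, 12), transverse axis horizontal; a² = 25, b² = 11.
a = 5. Vertices at (h ± a, k).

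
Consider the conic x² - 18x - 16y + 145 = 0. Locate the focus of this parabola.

(9, 8)

Only x is squared. Complete the square in x: (x - 9)² = 16(y - 4).
Vertex (9, 4); 4p = 16 so p = 4. Opens up.
Focus is p units from the vertex along the axis: (h, k + p).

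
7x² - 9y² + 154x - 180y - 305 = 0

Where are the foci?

Collect terms: 7(x² + 22x) -9(y² + 20y) = 305
Completing the square gives 7(x + 11)² -9(y + 10)² = 305 + 847 - 900 = 252.
Dividing both sides by 252: (x + 11)²/36 - (y + 10)²/28 = 1
Hyperbola, center (-11, -10), transverse axis horizontal; a² = 36, b² = 28.
c² = a² + b² = 36 + 28 = 64, so c = 8.
Foci lie on the horizontal axis through the center: (h ± c, k).

(-19, -10) and (-3, -10)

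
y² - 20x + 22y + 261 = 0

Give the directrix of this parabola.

Only y is squared. Complete the square in y: (y + 11)² = 20(x - 7).
Vertex (7, -11); 4p = 20 so p = 5. Opens right.
Directrix is the vertical line x = h − p = 7 − (5) = 2.

x = 2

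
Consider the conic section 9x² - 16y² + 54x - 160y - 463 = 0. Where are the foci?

Group the x- and y-terms: 9(x² + 6x) -16(y² + 10y) = 463
9(x + 3)² -16(y + 5)² = 463 + 81 - 400 = 144
Divide by 144: (x + 3)²/16 - (y + 5)²/9 = 1
Hyperbola, center (-3, -5), transverse axis horizontal; a² = 16, b² = 9.
c² = a² + b² = 16 + 9 = 25, so c = 5.
Foci lie on the horizontal axis through the center: (h ± c, k).

(-8, -5) and (2, -5)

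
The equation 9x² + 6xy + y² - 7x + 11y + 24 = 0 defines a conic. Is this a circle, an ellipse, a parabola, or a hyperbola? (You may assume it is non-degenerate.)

parabola

A = 9, B = 6, C = 1.
Discriminant B² − 4AC = 6² − 4·9·1 = 0.
B² − 4AC = 0 ⇒ parabola.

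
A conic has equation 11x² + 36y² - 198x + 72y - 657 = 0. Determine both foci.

(-1, -1) and (19, -1)

11(x² - 18x) + 36(y² + 2y) = 657
Complete the square: 11(x - 9)² + 36(y + 1)² = 657 + 891 + 36 = 1584
Divide through by 1584 to get (x - 9)²/144 + (y + 1)²/44 = 1.
Ellipse, center (9, -1), major axis horizontal; a² = 144, b² = 44.
c² = a² - b² = 144 - 44 = 100, so c = 10.
Foci lie on the horizontal axis through the center: (h ± c, k).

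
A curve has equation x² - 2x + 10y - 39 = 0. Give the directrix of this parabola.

Only x is squared. Complete the square in x: (x - 1)² = -10(y - 4).
Vertex (1, 4); 4p = -10 so p = -5/2. Opens down.
Directrix is the horizontal line y = k − p = 4 − (-5/2) = 13/2.

y = 13/2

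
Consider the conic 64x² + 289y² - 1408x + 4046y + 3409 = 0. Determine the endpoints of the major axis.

Rearranging, 64(x² - 22x) + 289(y² + 14y) = -3409.
Completing the square gives 64(x - 11)² + 289(y + 7)² = -3409 + 7744 + 14161 = 18496.
Divide through by 18496 to get (x - 11)²/289 + (y + 7)²/64 = 1.
Ellipse, center (11, -7), major axis horizontal; a² = 289, b² = 64.
a = 17. Vertices at (h ± a, k).

(-6, -7) and (28, -7)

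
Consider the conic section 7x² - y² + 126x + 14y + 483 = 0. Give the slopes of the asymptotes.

Collect terms: 7(x² + 18x) -(y² - 14y) = -483
7(x + 9)² -(y - 7)² = -483 + 567 - 49 = 35
Dividing both sides by 35: (x + 9)²/5 - (y - 7)²/35 = 1
Hyperbola, center (-9, 7), transverse axis horizontal; a² = 5, b² = 35.
For a horizontal hyperbola the asymptotes have slope ±b/a.
Here that is ±√35/√5 = ±√7.

√7 and -√7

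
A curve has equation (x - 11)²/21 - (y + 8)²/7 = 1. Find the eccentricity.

Center (11, -8). The positive term is the x-term, so the transverse axis is horizontal; a² = 21, b² = 7.
c² = a² + b² = 28, so c = 2√7.
e = c/a = 2√7/√21 = 2√3/3.

e = 2√3/3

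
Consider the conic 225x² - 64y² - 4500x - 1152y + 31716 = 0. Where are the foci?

(10, -26) and (10, 8)

Rearranging, 225(x² - 20x) -64(y² + 18y) = -31716.
Completing the square gives 225(x - 10)² -64(y + 9)² = -31716 + 22500 - 5184 = -14400.
Divide by -14400: (y + 9)²/225 - (x - 10)²/64 = 1
Hyperbola, center (10, -9), transverse axis vertical; a² = 225, b² = 64.
c² = a² + b² = 225 + 64 = 289, so c = 17.
Foci lie on the vertical axis through the center: (h, k ± c).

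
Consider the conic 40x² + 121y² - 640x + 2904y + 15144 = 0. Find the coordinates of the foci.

Rearranging, 40(x² - 16x) + 121(y² + 24y) = -15144.
Complete the square: 40(x - 8)² + 121(y + 12)² = -15144 + 2560 + 17424 = 4840
Dividing both sides by 4840: (x - 8)²/121 + (y + 12)²/40 = 1
Ellipse, center (8, -12), major axis horizontal; a² = 121, b² = 40.
c² = a² - b² = 121 - 40 = 81, so c = 9.
Foci lie on the horizontal axis through the center: (h ± c, k).

(-1, -12) and (17, -12)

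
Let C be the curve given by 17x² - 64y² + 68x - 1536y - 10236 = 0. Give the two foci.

17(x² + 4x) -64(y² + 24y) = 10236
Completing the square gives 17(x + 2)² -64(y + 12)² = 10236 + 68 - 9216 = 1088.
Divide through by 1088 to get (x + 2)²/64 - (y + 12)²/17 = 1.
Hyperbola, center (-2, -12), transverse axis horizontal; a² = 64, b² = 17.
c² = a² + b² = 64 + 17 = 81, so c = 9.
Foci lie on the horizontal axis through the center: (h ± c, k).

(-11, -12) and (7, -12)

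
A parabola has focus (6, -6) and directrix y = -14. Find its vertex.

The vertex is the midpoint between the focus and the directrix along the axis of symmetry.
Axis is vertical (directrix is horizontal). Vertex y-coordinate = (-6 + (-14))/2 = -10; x-coordinate = 6.

(6, -10)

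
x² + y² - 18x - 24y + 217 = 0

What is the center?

Group the x- and y-terms: (x² - 18x) + (y² - 24y) = -217
Complete the square in x and y: (x - 9)² + (y - 12)² = -217 + 81 + 144 = 8
So (x - 9)² + (y - 12)² = 8.
Circle centered at (9, 12) with r² = 8.

(9, 12)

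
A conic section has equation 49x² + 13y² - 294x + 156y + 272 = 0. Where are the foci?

Group: 49(x² - 6x) + 13(y² + 12y) = -272
Complete the square: 49(x - 3)² + 13(y + 6)² = -272 + 441 + 468 = 637
Divide through by 637 to get (x - 3)²/13 + (y + 6)²/49 = 1.
Ellipse, center (3, -6), major axis vertical; a² = 49, b² = 13.
c² = a² - b² = 49 - 13 = 36, so c = 6.
Foci lie on the vertical axis through the center: (h, k ± c).

(3, -12) and (3, 0)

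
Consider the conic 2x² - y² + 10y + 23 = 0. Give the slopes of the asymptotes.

Group the x- and y-terms: 2x² -(y² - 10y) = -23
Complete the square: 2x² -(y - 5)² = -23 + 0 - 25 = -48
Dividing both sides by -48: (y - 5)²/48 - x²/24 = 1
Hyperbola, center (0, 5), transverse axis vertical; a² = 48, b² = 24.
For a vertical hyperbola the asymptotes have slope ±a/b.
Here that is ±4√3/2√6 = ±√2.

√2 and -√2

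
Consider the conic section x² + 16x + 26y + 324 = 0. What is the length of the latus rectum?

Only x is squared. Complete the square in x: (x + 8)² = -26(y + 10).
Vertex (-8, -10); 4p = -26 so p = -13/2. Opens down.
Latus rectum length = |4p| = 26.

26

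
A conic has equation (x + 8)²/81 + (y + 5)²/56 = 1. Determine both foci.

Center (-8, -5). The larger denominator 81 sits under the x-term, so the major axis is horizontal; a² = 81, b² = 56.
c² = a² - b² = 81 - 56 = 25, so c = 5.
Foci lie on the horizontal axis through the center: (h ± c, k).

(-13, -5) and (-3, -5)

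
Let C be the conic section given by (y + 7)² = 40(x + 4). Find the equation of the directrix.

Vertex (-4, -7); 4p = 40 so p = 10. Opens right.
Directrix is the vertical line x = h − p = -4 − (10) = -14.

x = -14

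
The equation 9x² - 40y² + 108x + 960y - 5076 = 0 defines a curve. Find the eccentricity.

e = 7/3

Collect terms: 9(x² + 12x) -40(y² - 24y) = 5076
9(x + 6)² -40(y - 12)² = 5076 + 324 - 5760 = -360
Divide by -360: (y - 12)²/9 - (x + 6)²/40 = 1
Hyperbola, center (-6, 12), transverse axis vertical; a² = 9, b² = 40.
c² = a² + b² = 49, so c = 7.
e = c/a = 7/3.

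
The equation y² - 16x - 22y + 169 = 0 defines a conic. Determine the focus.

Only y is squared. Complete the square in y: (y - 11)² = 16(x - 3).
Vertex (3, 11); 4p = 16 so p = 4. Opens right.
Focus is p units from the vertex along the axis: (h + p, k).

(7, 11)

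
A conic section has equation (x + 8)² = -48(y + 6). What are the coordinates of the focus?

(-8, -18)

Vertex (-8, -6); 4p = -48 so p = -12. Opens down.
Focus is p units from the vertex along the axis: (h, k + p).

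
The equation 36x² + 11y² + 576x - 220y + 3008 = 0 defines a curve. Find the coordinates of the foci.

(-8, 5) and (-8, 15)

36(x² + 16x) + 11(y² - 20y) = -3008
36(x + 8)² + 11(y - 10)² = -3008 + 2304 + 1100 = 396
Divide by 396: (x + 8)²/11 + (y - 10)²/36 = 1
Ellipse, center (-8, 10), major axis vertical; a² = 36, b² = 11.
c² = a² - b² = 36 - 11 = 25, so c = 5.
Foci lie on the vertical axis through the center: (h, k ± c).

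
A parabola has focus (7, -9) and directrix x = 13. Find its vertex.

The vertex is the midpoint between the focus and the directrix along the axis of symmetry.
Axis is horizontal (directrix is vertical). Vertex x-coordinate = (7 + 13)/2 = 10; y-coordinate = -9.

(10, -9)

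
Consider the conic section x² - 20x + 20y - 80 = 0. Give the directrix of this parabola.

y = 14

Only x is squared. Complete the square in x: (x - 10)² = -20(y - 9).
Vertex (10, 9); 4p = -20 so p = -5. Opens down.
Directrix is the horizontal line y = k − p = 9 − (-5) = 14.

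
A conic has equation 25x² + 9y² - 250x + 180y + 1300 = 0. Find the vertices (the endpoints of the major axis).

Group: 25(x² - 10x) + 9(y² + 20y) = -1300
Completing the square gives 25(x - 5)² + 9(y + 10)² = -1300 + 625 + 900 = 225.
Dividing both sides by 225: (x - 5)²/9 + (y + 10)²/25 = 1
Ellipse, center (5, -10), major axis vertical; a² = 25, b² = 9.
a = 5. Vertices at (h, k ± a).

(5, -15) and (5, -5)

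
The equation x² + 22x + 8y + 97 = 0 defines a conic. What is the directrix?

y = 5

Only x is squared. Complete the square in x: (x + 11)² = -8(y - 3).
Vertex (-11, 3); 4p = -8 so p = -2. Opens down.
Directrix is the horizontal line y = k − p = 3 − (-2) = 5.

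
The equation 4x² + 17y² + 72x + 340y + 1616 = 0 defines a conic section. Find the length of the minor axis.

Rearranging, 4(x² + 18x) + 17(y² + 20y) = -1616.
Complete the square in x and y: 4(x + 9)² + 17(y + 10)² = -1616 + 324 + 1700 = 408
Dividing both sides by 408: (x + 9)²/102 + (y + 10)²/24 = 1
Ellipse, center (-9, -10), major axis horizontal; a² = 102, b² = 24.
b² = 24 so b = 2√6; the minor axis has length 2b = 4√6.

4√6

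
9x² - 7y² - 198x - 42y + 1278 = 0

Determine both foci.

(11, -11) and (11, 5)

Rearranging, 9(x² - 22x) -7(y² + 6y) = -1278.
9(x - 11)² -7(y + 3)² = -1278 + 1089 - 63 = -252
Dividing both sides by -252: (y + 3)²/36 - (x - 11)²/28 = 1
Hyperbola, center (11, -3), transverse axis vertical; a² = 36, b² = 28.
c² = a² + b² = 36 + 28 = 64, so c = 8.
Foci lie on the vertical axis through the center: (h, k ± c).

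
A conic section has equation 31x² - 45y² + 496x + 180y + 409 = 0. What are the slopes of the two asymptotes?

√155/15 and -√155/15

Group the x- and y-terms: 31(x² + 16x) -45(y² - 4y) = -409
31(x + 8)² -45(y - 2)² = -409 + 1984 - 180 = 1395
Divide through by 1395 to get (x + 8)²/45 - (y - 2)²/31 = 1.
Hyperbola, center (-8, 2), transverse axis horizontal; a² = 45, b² = 31.
For a horizontal hyperbola the asymptotes have slope ±b/a.
Here that is ±√31/3√5 = ±√155/15.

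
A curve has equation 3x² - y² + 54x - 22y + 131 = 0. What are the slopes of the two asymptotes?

Group: 3(x² + 18x) -(y² + 22y) = -131
Complete the square: 3(x + 9)² -(y + 11)² = -131 + 243 - 121 = -9
Divide through by -9 to get (y + 11)²/9 - (x + 9)²/3 = 1.
Hyperbola, center (-9, -11), transverse axis vertical; a² = 9, b² = 3.
For a vertical hyperbola the asymptotes have slope ±a/b.
Here that is ±3/√3 = ±√3.

√3 and -√3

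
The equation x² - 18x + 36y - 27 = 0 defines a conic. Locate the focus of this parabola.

(9, -6)

Only x is squared. Complete the square in x: (x - 9)² = -36(y - 3).
Vertex (9, 3); 4p = -36 so p = -9. Opens down.
Focus is p units from the vertex along the axis: (h, k + p).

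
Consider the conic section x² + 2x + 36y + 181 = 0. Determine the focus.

Only x is squared. Complete the square in x: (x + 1)² = -36(y + 5).
Vertex (-1, -5); 4p = -36 so p = -9. Opens down.
Focus is p units from the vertex along the axis: (h, k + p).

(-1, -14)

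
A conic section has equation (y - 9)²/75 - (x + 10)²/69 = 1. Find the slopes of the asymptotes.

Center (-10, 9). The positive term is the y-term, so the transverse axis is vertical; a² = 75, b² = 69.
For a vertical hyperbola the asymptotes have slope ±a/b.
Here that is ±5√3/√69 = ±5√23/23.

5√23/23 and -5√23/23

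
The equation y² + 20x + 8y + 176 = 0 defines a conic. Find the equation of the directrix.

x = -3

Only y is squared. Complete the square in y: (y + 4)² = -20(x + 8).
Vertex (-8, -4); 4p = -20 so p = -5. Opens left.
Directrix is the vertical line x = h − p = -8 − (-5) = -3.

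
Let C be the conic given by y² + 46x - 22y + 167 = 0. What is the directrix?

Only y is squared. Complete the square in y: (y - 11)² = -46(x + 1).
Vertex (-1, 11); 4p = -46 so p = -23/2. Opens left.
Directrix is the vertical line x = h − p = -1 − (-23/2) = 21/2.

x = 21/2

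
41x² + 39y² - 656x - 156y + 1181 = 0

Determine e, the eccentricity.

Group: 41(x² - 16x) + 39(y² - 4y) = -1181
41(x - 8)² + 39(y - 2)² = -1181 + 2624 + 156 = 1599
Dividing both sides by 1599: (x - 8)²/39 + (y - 2)²/41 = 1
Ellipse, center (8, 2), major axis vertical; a² = 41, b² = 39.
c² = a² - b² = 2, so c = √2.
e = c/a = √2/√41 = √82/41.

e = √82/41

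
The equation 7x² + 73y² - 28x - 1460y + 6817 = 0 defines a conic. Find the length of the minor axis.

2√7

7(x² - 4x) + 73(y² - 20y) = -6817
Complete the square in x and y: 7(x - 2)² + 73(y - 10)² = -6817 + 28 + 7300 = 511
Dividing both sides by 511: (x - 2)²/73 + (y - 10)²/7 = 1
Ellipse, center (2, 10), major axis horizontal; a² = 73, b² = 7.
b² = 7 so b = √7; the minor axis has length 2b = 2√7.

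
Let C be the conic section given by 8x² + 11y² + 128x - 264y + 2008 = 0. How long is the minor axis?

4√2

8(x² + 16x) + 11(y² - 24y) = -2008
Complete the square: 8(x + 8)² + 11(y - 12)² = -2008 + 512 + 1584 = 88
Dividing both sides by 88: (x + 8)²/11 + (y - 12)²/8 = 1
Ellipse, center (-8, 12), major axis horizontal; a² = 11, b² = 8.
b² = 8 so b = 2√2; the minor axis has length 2b = 4√2.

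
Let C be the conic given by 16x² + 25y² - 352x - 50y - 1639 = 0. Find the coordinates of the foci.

(2, 1) and (20, 1)

Collect terms: 16(x² - 22x) + 25(y² - 2y) = 1639
16(x - 11)² + 25(y - 1)² = 1639 + 1936 + 25 = 3600
Dividing both sides by 3600: (x - 11)²/225 + (y - 1)²/144 = 1
Ellipse, center (11, 1), major axis horizontal; a² = 225, b² = 144.
c² = a² - b² = 225 - 144 = 81, so c = 9.
Foci lie on the horizontal axis through the center: (h ± c, k).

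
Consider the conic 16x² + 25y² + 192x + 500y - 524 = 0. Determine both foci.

(-15, -10) and (3, -10)

16(x² + 12x) + 25(y² + 20y) = 524
Complete the square in x and y: 16(x + 6)² + 25(y + 10)² = 524 + 576 + 2500 = 3600
Dividing both sides by 3600: (x + 6)²/225 + (y + 10)²/144 = 1
Ellipse, center (-6, -10), major axis horizontal; a² = 225, b² = 144.
c² = a² - b² = 225 - 144 = 81, so c = 9.
Foci lie on the horizontal axis through the center: (h ± c, k).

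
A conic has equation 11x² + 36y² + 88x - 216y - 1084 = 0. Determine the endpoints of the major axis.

(-16, 3) and (8, 3)

Group the x- and y-terms: 11(x² + 8x) + 36(y² - 6y) = 1084
Complete the square: 11(x + 4)² + 36(y - 3)² = 1084 + 176 + 324 = 1584
Divide through by 1584 to get (x + 4)²/144 + (y - 3)²/44 = 1.
Ellipse, center (-4, 3), major axis horizontal; a² = 144, b² = 44.
a = 12. Vertices at (h ± a, k).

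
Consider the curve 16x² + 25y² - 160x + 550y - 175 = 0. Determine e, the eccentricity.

Group: 16(x² - 10x) + 25(y² + 22y) = 175
Complete the square in x and y: 16(x - 5)² + 25(y + 11)² = 175 + 400 + 3025 = 3600
Divide by 3600: (x - 5)²/225 + (y + 11)²/144 = 1
Ellipse, center (5, -11), major axis horizontal; a² = 225, b² = 144.
c² = a² - b² = 81, so c = 9.
e = c/a = 9/15 = 3/5.

e = 3/5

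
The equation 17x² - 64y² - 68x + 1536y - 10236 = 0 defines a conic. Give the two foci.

(-7, 12) and (11, 12)

Rearranging, 17(x² - 4x) -64(y² - 24y) = 10236.
Completing the square gives 17(x - 2)² -64(y - 12)² = 10236 + 68 - 9216 = 1088.
Dividing both sides by 1088: (x - 2)²/64 - (y - 12)²/17 = 1
Hyperbola, center (2, 12), transverse axis horizontal; a² = 64, b² = 17.
c² = a² + b² = 64 + 17 = 81, so c = 9.
Foci lie on the horizontal axis through the center: (h ± c, k).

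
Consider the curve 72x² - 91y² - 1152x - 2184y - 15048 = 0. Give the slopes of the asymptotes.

72(x² - 16x) -91(y² + 24y) = 15048
72(x - 8)² -91(y + 12)² = 15048 + 4608 - 13104 = 6552
Divide by 6552: (x - 8)²/91 - (y + 12)²/72 = 1
Hyperbola, center (8, -12), transverse axis horizontal; a² = 91, b² = 72.
For a horizontal hyperbola the asymptotes have slope ±b/a.
Here that is ±6√2/√91 = ±6√182/91.

6√182/91 and -6√182/91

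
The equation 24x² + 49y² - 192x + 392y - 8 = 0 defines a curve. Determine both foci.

Rearranging, 24(x² - 8x) + 49(y² + 8y) = 8.
Complete the square in x and y: 24(x - 4)² + 49(y + 4)² = 8 + 384 + 784 = 1176
Dividing both sides by 1176: (x - 4)²/49 + (y + 4)²/24 = 1
Ellipse, center (4, -4), major axis horizontal; a² = 49, b² = 24.
c² = a² - b² = 49 - 24 = 25, so c = 5.
Foci lie on the horizontal axis through the center: (h ± c, k).

(-1, -4) and (9, -4)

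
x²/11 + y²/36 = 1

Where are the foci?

(0, -5) and (0, 5)

Center (0, 0). The larger denominator 36 sits under the y-term, so the major axis is vertical; a² = 36, b² = 11.
c² = a² - b² = 36 - 11 = 25, so c = 5.
Foci lie on the vertical axis through the center: (h, k ± c).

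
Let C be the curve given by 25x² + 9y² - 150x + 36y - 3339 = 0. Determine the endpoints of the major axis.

(3, -22) and (3, 18)

Group the x- and y-terms: 25(x² - 6x) + 9(y² + 4y) = 3339
25(x - 3)² + 9(y + 2)² = 3339 + 225 + 36 = 3600
Divide through by 3600 to get (x - 3)²/144 + (y + 2)²/400 = 1.
Ellipse, center (3, -2), major axis vertical; a² = 400, b² = 144.
a = 20. Vertices at (h, k ± a).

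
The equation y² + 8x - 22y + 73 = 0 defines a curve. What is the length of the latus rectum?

8

Only y is squared. Complete the square in y: (y - 11)² = -8(x - 6).
Vertex (6, 11); 4p = -8 so p = -2. Opens left.
Latus rectum length = |4p| = 8.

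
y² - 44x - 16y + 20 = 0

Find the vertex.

Only y is squared. Complete the square in y: (y - 8)² = 44(x + 1).
Vertex (-1, 8); 4p = 44 so p = 11. Opens right.

(-1, 8)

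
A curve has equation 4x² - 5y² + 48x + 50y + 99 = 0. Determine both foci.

4(x² + 12x) -5(y² - 10y) = -99
4(x + 6)² -5(y - 5)² = -99 + 144 - 125 = -80
Divide through by -80 to get (y - 5)²/16 - (x + 6)²/20 = 1.
Hyperbola, center (-6, 5), transverse axis vertical; a² = 16, b² = 20.
c² = a² + b² = 16 + 20 = 36, so c = 6.
Foci lie on the vertical axis through the center: (h, k ± c).

(-6, -1) and (-6, 11)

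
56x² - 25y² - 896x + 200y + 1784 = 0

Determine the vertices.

(3, 4) and (13, 4)

56(x² - 16x) -25(y² - 8y) = -1784
Completing the square gives 56(x - 8)² -25(y - 4)² = -1784 + 3584 - 400 = 1400.
Divide through by 1400 to get (x - 8)²/25 - (y - 4)²/56 = 1.
Hyperbola, center (8, 4), transverse axis horizontal; a² = 25, b² = 56.
a = 5. Vertices at (h ± a, k).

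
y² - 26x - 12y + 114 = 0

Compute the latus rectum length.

26

Only y is squared. Complete the square in y: (y - 6)² = 26(x - 3).
Vertex (3, 6); 4p = 26 so p = 13/2. Opens right.
Latus rectum length = |4p| = 26.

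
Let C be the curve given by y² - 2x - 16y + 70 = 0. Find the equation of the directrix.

x = 5/2

Only y is squared. Complete the square in y: (y - 8)² = 2(x - 3).
Vertex (3, 8); 4p = 2 so p = 1/2. Opens right.
Directrix is the vertical line x = h − p = 3 − (1/2) = 5/2.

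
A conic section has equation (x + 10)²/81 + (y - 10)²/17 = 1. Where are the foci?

Center (-10, 10). The larger denominator 81 sits under the x-term, so the major axis is horizontal; a² = 81, b² = 17.
c² = a² - b² = 81 - 17 = 64, so c = 8.
Foci lie on the horizontal axis through the center: (h ± c, k).

(-18, 10) and (-2, 10)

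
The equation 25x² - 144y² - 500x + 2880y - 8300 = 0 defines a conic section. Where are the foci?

(10, -3) and (10, 23)

Rearranging, 25(x² - 20x) -144(y² - 20y) = 8300.
Complete the square in x and y: 25(x - 10)² -144(y - 10)² = 8300 + 2500 - 14400 = -3600
Divide through by -3600 to get (y - 10)²/25 - (x - 10)²/144 = 1.
Hyperbola, center (10, 10), transverse axis vertical; a² = 25, b² = 144.
c² = a² + b² = 25 + 144 = 169, so c = 13.
Foci lie on the vertical axis through the center: (h, k ± c).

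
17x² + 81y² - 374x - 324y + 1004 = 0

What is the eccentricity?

e = 8/9

Group the x- and y-terms: 17(x² - 22x) + 81(y² - 4y) = -1004
Complete the square: 17(x - 11)² + 81(y - 2)² = -1004 + 2057 + 324 = 1377
Divide by 1377: (x - 11)²/81 + (y - 2)²/17 = 1
Ellipse, center (11, 2), major axis horizontal; a² = 81, b² = 17.
c² = a² - b² = 64, so c = 8.
e = c/a = 8/9.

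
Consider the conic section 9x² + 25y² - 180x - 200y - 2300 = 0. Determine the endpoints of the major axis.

(-10, 4) and (30, 4)

Rearranging, 9(x² - 20x) + 25(y² - 8y) = 2300.
Completing the square gives 9(x - 10)² + 25(y - 4)² = 2300 + 900 + 400 = 3600.
Dividing both sides by 3600: (x - 10)²/400 + (y - 4)²/144 = 1
Ellipse, center (10, 4), major axis horizontal; a² = 400, b² = 144.
a = 20. Vertices at (h ± a, k).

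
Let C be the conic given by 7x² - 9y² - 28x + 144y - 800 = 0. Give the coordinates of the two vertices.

(-4, 8) and (8, 8)

Collect terms: 7(x² - 4x) -9(y² - 16y) = 800
Complete the square: 7(x - 2)² -9(y - 8)² = 800 + 28 - 576 = 252
Divide through by 252 to get (x - 2)²/36 - (y - 8)²/28 = 1.
Hyperbola, center (2, 8), transverse axis horizontal; a² = 36, b² = 28.
a = 6. Vertices at (h ± a, k).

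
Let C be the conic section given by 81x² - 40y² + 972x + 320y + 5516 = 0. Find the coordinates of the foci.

Collect terms: 81(x² + 12x) -40(y² - 8y) = -5516
Complete the square in x and y: 81(x + 6)² -40(y - 4)² = -5516 + 2916 - 640 = -3240
Divide by -3240: (y - 4)²/81 - (x + 6)²/40 = 1
Hyperbola, center (-6, 4), transverse axis vertical; a² = 81, b² = 40.
c² = a² + b² = 81 + 40 = 121, so c = 11.
Foci lie on the vertical axis through the center: (h, k ± c).

(-6, -7) and (-6, 15)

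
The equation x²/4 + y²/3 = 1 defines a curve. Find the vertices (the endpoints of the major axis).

Center (0, 0). The larger denominator 4 sits under the x-term, so the major axis is horizontal; a² = 4, b² = 3.
a = 2. Vertices at (h ± a, k).

(-2, 0) and (2, 0)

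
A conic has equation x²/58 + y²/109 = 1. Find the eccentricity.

e = √5559/109

Center (0, 0). The larger denominator 109 sits under the y-term, so the major axis is vertical; a² = 109, b² = 58.
c² = a² - b² = 51, so c = √51.
e = c/a = √51/√109 = √5559/109.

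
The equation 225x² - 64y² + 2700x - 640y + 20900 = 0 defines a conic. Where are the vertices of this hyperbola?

225(x² + 12x) -64(y² + 10y) = -20900
Complete the square: 225(x + 6)² -64(y + 5)² = -20900 + 8100 - 1600 = -14400
Divide by -14400: (y + 5)²/225 - (x + 6)²/64 = 1
Hyperbola, center (-6, -5), transverse axis vertical; a² = 225, b² = 64.
a = 15. Vertices at (h, k ± a).

(-6, -20) and (-6, 10)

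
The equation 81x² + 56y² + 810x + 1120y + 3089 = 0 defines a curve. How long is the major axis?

Group: 81(x² + 10x) + 56(y² + 20y) = -3089
Complete the square in x and y: 81(x + 5)² + 56(y + 10)² = -3089 + 2025 + 5600 = 4536
Divide by 4536: (x + 5)²/56 + (y + 10)²/81 = 1
Ellipse, center (-5, -10), major axis vertical; a² = 81, b² = 56.
a² = 81 so a = 9; the major axis has length 2a = 18.

18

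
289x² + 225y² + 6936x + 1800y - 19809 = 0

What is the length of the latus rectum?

Group the x- and y-terms: 289(x² + 24x) + 225(y² + 8y) = 19809
289(x + 12)² + 225(y + 4)² = 19809 + 41616 + 3600 = 65025
Dividing both sides by 65025: (x + 12)²/225 + (y + 4)²/289 = 1
Ellipse, center (-12, -4), major axis vertical; a² = 289, b² = 225.
Latus rectum length = 2b²/a = 2·225/17 = 450/17.

450/17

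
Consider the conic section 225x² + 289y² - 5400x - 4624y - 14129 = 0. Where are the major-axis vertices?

Group: 225(x² - 24x) + 289(y² - 16y) = 14129
Complete the square: 225(x - 12)² + 289(y - 8)² = 14129 + 32400 + 18496 = 65025
Divide through by 65025 to get (x - 12)²/289 + (y - 8)²/225 = 1.
Ellipse, center (12, 8), major axis horizontal; a² = 289, b² = 225.
a = 17. Vertices at (h ± a, k).

(-5, 8) and (29, 8)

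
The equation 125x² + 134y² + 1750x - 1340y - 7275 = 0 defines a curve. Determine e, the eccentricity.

Group the x- and y-terms: 125(x² + 14x) + 134(y² - 10y) = 7275
Completing the square gives 125(x + 7)² + 134(y - 5)² = 7275 + 6125 + 3350 = 16750.
Dividing both sides by 16750: (x + 7)²/134 + (y - 5)²/125 = 1
Ellipse, center (-7, 5), major axis horizontal; a² = 134, b² = 125.
c² = a² - b² = 9, so c = 3.
e = c/a = 3/√134 = 3√134/134.

e = 3√134/134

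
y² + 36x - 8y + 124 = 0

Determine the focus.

(-12, 4)

Only y is squared. Complete the square in y: (y - 4)² = -36(x + 3).
Vertex (-3, 4); 4p = -36 so p = -9. Opens left.
Focus is p units from the vertex along the axis: (h + p, k).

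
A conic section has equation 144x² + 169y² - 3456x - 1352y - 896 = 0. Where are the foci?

(7, 4) and (17, 4)

Group: 144(x² - 24x) + 169(y² - 8y) = 896
144(x - 12)² + 169(y - 4)² = 896 + 20736 + 2704 = 24336
Divide by 24336: (x - 12)²/169 + (y - 4)²/144 = 1
Ellipse, center (12, 4), major axis horizontal; a² = 169, b² = 144.
c² = a² - b² = 169 - 144 = 25, so c = 5.
Foci lie on the horizontal axis through the center: (h ± c, k).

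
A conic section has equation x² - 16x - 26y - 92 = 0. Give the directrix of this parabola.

Only x is squared. Complete the square in x: (x - 8)² = 26(y + 6).
Vertex (8, -6); 4p = 26 so p = 13/2. Opens up.
Directrix is the horizontal line y = k − p = -6 − (13/2) = -25/2.

y = -25/2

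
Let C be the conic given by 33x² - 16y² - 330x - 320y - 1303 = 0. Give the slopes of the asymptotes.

√33/4 and -√33/4

Group the x- and y-terms: 33(x² - 10x) -16(y² + 20y) = 1303
33(x - 5)² -16(y + 10)² = 1303 + 825 - 1600 = 528
Divide by 528: (x - 5)²/16 - (y + 10)²/33 = 1
Hyperbola, center (5, -10), transverse axis horizontal; a² = 16, b² = 33.
For a horizontal hyperbola the asymptotes have slope ±b/a.
Here that is ±√33/4.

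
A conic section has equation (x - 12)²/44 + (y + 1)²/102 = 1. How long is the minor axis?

Center (12, -1). The larger denominator 102 sits under the y-term, so the major axis is vertical; a² = 102, b² = 44.
b² = 44 so b = 2√11; the minor axis has length 2b = 4√11.

4√11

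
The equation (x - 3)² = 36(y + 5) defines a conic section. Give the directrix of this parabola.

y = -14

Vertex (3, -5); 4p = 36 so p = 9. Opens up.
Directrix is the horizontal line y = k − p = -5 − (9) = -14.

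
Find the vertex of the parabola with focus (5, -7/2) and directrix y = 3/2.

(5, -1)

The vertex is the midpoint between the focus and the directrix along the axis of symmetry.
Axis is vertical (directrix is horizontal). Vertex y-coordinate = (-7/2 + 3/2)/2 = -1; x-coordinate = 5.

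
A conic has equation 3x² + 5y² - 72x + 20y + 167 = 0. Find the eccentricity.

Group the x- and y-terms: 3(x² - 24x) + 5(y² + 4y) = -167
Complete the square: 3(x - 12)² + 5(y + 2)² = -167 + 432 + 20 = 285
Dividing both sides by 285: (x - 12)²/95 + (y + 2)²/57 = 1
Ellipse, center (12, -2), major axis horizontal; a² = 95, b² = 57.
c² = a² - b² = 38, so c = √38.
e = c/a = √38/√95 = √10/5.

e = √10/5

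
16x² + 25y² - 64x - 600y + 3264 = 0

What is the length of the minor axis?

Rearranging, 16(x² - 4x) + 25(y² - 24y) = -3264.
16(x - 2)² + 25(y - 12)² = -3264 + 64 + 3600 = 400
Divide by 400: (x - 2)²/25 + (y - 12)²/16 = 1
Ellipse, center (2, 12), major axis horizontal; a² = 25, b² = 16.
b² = 16 so b = 4; the minor axis has length 2b = 8.

8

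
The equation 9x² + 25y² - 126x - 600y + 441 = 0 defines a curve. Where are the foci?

Collect terms: 9(x² - 14x) + 25(y² - 24y) = -441
9(x - 7)² + 25(y - 12)² = -441 + 441 + 3600 = 3600
Dividing both sides by 3600: (x - 7)²/400 + (y - 12)²/144 = 1
Ellipse, center (7, 12), major axis horizontal; a² = 400, b² = 144.
c² = a² - b² = 400 - 144 = 256, so c = 16.
Foci lie on the horizontal axis through the center: (h ± c, k).

(-9, 12) and (23, 12)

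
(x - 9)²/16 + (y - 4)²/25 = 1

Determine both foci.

(9, 1) and (9, 7)

Center (9, 4). The larger denominator 25 sits under the y-term, so the major axis is vertical; a² = 25, b² = 16.
c² = a² - b² = 25 - 16 = 9, so c = 3.
Foci lie on the vertical axis through the center: (h, k ± c).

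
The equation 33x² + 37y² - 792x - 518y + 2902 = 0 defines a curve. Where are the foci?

33(x² - 24x) + 37(y² - 14y) = -2902
Completing the square gives 33(x - 12)² + 37(y - 7)² = -2902 + 4752 + 1813 = 3663.
Dividing both sides by 3663: (x - 12)²/111 + (y - 7)²/99 = 1
Ellipse, center (12, 7), major axis horizontal; a² = 111, b² = 99.
c² = a² - b² = 111 - 99 = 12, so c = 2√3.
Foci lie on the horizontal axis through the center: (h ± c, k).

(12 - 2√3, 7) and (12 + 2√3, 7)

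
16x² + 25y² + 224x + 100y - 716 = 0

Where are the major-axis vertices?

Group: 16(x² + 14x) + 25(y² + 4y) = 716
Complete the square: 16(x + 7)² + 25(y + 2)² = 716 + 784 + 100 = 1600
Dividing both sides by 1600: (x + 7)²/100 + (y + 2)²/64 = 1
Ellipse, center (-7, -2), major axis horizontal; a² = 100, b² = 64.
a = 10. Vertices at (h ± a, k).

(-17, -2) and (3, -2)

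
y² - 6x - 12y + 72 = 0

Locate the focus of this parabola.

(15/2, 6)

Only y is squared. Complete the square in y: (y - 6)² = 6(x - 6).
Vertex (6, 6); 4p = 6 so p = 3/2. Opens right.
Focus is p units from the vertex along the axis: (h + p, k).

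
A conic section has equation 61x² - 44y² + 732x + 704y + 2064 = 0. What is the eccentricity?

e = √6405/61

Collect terms: 61(x² + 12x) -44(y² - 16y) = -2064
Completing the square gives 61(x + 6)² -44(y - 8)² = -2064 + 2196 - 2816 = -2684.
Divide by -2684: (y - 8)²/61 - (x + 6)²/44 = 1
Hyperbola, center (-6, 8), transverse axis vertical; a² = 61, b² = 44.
c² = a² + b² = 105, so c = √105.
e = c/a = √105/√61 = √6405/61.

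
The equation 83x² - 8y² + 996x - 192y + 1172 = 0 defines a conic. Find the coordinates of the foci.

Rearranging, 83(x² + 12x) -8(y² + 24y) = -1172.
Complete the square in x and y: 83(x + 6)² -8(y + 12)² = -1172 + 2988 - 1152 = 664
Divide through by 664 to get (x + 6)²/8 - (y + 12)²/83 = 1.
Hyperbola, center (-6, -12), transverse axis horizontal; a² = 8, b² = 83.
c² = a² + b² = 8 + 83 = 91, so c = √91.
Foci lie on the horizontal axis through the center: (h ± c, k).

(-6 - √91, -12) and (-6 + √91, -12)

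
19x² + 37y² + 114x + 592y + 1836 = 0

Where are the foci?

(-3 - 3√2, -8) and (-3 + 3√2, -8)

Collect terms: 19(x² + 6x) + 37(y² + 16y) = -1836
Completing the square gives 19(x + 3)² + 37(y + 8)² = -1836 + 171 + 2368 = 703.
Dividing both sides by 703: (x + 3)²/37 + (y + 8)²/19 = 1
Ellipse, center (-3, -8), major axis horizontal; a² = 37, b² = 19.
c² = a² - b² = 37 - 19 = 18, so c = 3√2.
Foci lie on the horizontal axis through the center: (h ± c, k).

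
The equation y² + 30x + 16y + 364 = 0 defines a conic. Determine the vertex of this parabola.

Only y is squared. Complete the square in y: (y + 8)² = -30(x + 10).
Vertex (-10, -8); 4p = -30 so p = -15/2. Opens left.

(-10, -8)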